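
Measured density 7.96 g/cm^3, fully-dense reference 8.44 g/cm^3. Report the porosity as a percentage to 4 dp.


Porosity = (1-7.96/8.44)*100 = 5.6872 %


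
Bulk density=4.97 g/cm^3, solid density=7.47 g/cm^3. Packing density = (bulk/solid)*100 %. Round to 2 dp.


Packing = (4.97/7.47)*100 = 66.53 %


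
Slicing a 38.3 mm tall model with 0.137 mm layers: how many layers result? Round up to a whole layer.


Layers = ceil(38.3/0.137) = 280


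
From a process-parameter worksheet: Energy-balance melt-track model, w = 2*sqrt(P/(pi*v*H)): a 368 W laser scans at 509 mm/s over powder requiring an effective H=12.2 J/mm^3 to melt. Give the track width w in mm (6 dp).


w = 2*sqrt(368/(pi*509*12.2)) = 0.274688 mm


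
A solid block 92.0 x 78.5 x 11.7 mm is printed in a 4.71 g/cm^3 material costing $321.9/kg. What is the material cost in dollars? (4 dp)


V = 92.0 * 78.5 * 11.7 = 84497.4 mm^3 = 84.4974 cm^3
Mass = 84.4974 * 4.71 / 1000 = 0.39798275 kg
Cost = 0.39798275 * 321.9 = 128.1106 $


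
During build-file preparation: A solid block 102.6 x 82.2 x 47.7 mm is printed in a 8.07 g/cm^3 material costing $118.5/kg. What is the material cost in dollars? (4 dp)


V = 102.6 * 82.2 * 47.7 = 402288.444 mm^3 = 402.288444 cm^3
Mass = 402.288444 * 8.07 / 1000 = 3.24646774 kg
Cost = 3.24646774 * 118.5 = 384.7064 $


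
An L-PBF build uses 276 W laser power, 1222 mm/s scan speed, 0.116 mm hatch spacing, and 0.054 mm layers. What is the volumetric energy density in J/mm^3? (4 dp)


E = 276 / (1222*0.116*0.054) = 36.0567 J/mm^3


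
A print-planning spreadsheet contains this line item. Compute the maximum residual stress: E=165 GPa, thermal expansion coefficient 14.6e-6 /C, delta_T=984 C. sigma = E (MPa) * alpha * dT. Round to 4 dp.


sigma = 165*1000 * 14.6e-6 * 984 = 2370.456 MPa


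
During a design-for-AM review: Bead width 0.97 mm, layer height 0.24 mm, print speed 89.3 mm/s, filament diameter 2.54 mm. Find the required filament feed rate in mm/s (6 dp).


Q = 0.97 * 0.24 * 89.3 = 20.78904 mm^3/s
A_fil = pi*(2.54/2)^2 = 5.06707479 mm^2
v_feed = 20.78904 / 5.06707479 = 4.10277 mm/s


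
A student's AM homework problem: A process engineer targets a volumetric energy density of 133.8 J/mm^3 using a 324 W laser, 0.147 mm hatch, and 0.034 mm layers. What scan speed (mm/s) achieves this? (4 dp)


v = 324 / (133.8*0.147*0.034) = 484.4987 mm/s


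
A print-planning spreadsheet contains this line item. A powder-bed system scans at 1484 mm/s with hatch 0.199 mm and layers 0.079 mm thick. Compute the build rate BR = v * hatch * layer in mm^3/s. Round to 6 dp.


Rate = 1484 * 0.199 * 0.079 = 23.329964 mm^3/s


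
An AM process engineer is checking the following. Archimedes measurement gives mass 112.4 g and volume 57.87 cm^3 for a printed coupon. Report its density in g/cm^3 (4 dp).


rho = 112.4 / 57.87 = 1.9423 g/cm^3


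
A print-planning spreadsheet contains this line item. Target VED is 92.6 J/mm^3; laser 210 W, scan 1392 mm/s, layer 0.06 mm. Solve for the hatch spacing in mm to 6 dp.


h = 210 / (92.6*1392*0.06) = 0.027153 mm


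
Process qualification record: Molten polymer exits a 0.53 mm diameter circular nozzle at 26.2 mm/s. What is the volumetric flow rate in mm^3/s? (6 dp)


A = pi*(0.53/2)^2 = 0.22061834 mm^2
Q = 0.22061834 * 26.2 = 5.780201 mm^3/s


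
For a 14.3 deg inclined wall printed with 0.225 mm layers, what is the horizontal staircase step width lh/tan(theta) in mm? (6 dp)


step = 0.225 / tan(14.3) = 0.88271 mm


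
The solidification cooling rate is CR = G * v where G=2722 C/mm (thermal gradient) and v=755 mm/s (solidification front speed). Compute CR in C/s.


CR = 2722 * 755 = 2055110 C/s


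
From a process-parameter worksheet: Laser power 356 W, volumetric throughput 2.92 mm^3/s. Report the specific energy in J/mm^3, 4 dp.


SE = 356 / 2.92 = 121.9178 J/mm^3


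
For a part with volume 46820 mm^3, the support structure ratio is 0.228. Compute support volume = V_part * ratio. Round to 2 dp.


V_support = 46820 * 0.228 = 10674.96 mm^3


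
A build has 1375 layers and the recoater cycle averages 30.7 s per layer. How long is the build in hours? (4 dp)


t = 1375 * 30.7 / 3600 = 11.7257 hrs


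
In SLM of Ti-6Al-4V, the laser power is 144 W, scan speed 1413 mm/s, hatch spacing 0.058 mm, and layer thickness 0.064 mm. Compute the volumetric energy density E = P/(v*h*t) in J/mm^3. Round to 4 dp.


E = 144 / (1413*0.058*0.064) = 27.4544 J/mm^3


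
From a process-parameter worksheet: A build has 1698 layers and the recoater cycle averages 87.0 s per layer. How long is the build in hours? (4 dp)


t = 1698 * 87.0 / 3600 = 41.035 hrs


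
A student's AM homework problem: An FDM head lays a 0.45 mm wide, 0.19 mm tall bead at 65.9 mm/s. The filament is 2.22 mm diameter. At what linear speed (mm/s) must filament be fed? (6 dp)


Q = 0.45 * 0.19 * 65.9 = 5.63445 mm^3/s
A_fil = pi*(2.22/2)^2 = 3.87075631 mm^2
v_feed = 5.63445 / 3.87075631 = 1.455646 mm/s


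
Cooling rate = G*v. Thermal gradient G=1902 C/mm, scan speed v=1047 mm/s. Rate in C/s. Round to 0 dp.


CR = 1902 * 1047 = 1991394 C/s


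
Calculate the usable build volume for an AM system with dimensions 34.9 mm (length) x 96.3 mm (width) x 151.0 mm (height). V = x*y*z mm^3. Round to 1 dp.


V = 34.9 * 96.3 * 151.0 = 507491.4 mm^3


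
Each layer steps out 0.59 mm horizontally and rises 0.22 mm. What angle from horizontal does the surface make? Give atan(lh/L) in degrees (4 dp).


angle = atan(0.22/0.59) = 20.4495 degrees


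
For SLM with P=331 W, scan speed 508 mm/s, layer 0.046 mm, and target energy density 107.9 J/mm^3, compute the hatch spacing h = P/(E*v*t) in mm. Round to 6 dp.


h = 331 / (107.9*508*0.046) = 0.131276 mm


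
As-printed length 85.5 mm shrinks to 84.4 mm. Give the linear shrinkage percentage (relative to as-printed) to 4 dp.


Shrinkage = ((85.5-84.4)/85.5)*100 = 1.2865 %


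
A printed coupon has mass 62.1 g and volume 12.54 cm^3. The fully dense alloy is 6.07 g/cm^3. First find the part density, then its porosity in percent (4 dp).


rho_part = 62.1 / 12.54 = 4.95215311 g/cm^3
Porosity = (1 - 4.95215311/6.07)*100 = 18.4159 %


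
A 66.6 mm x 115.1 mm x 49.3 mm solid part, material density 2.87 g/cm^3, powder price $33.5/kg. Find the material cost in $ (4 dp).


V = 66.6 * 115.1 * 49.3 = 377917.038 mm^3 = 377.917038 cm^3
Mass = 377.917038 * 2.87 / 1000 = 1.0846219 kg
Cost = 1.0846219 * 33.5 = 36.3348 $


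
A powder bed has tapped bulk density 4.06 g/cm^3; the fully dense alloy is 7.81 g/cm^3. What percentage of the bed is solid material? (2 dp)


Packing = (4.06/7.81)*100 = 51.98 %


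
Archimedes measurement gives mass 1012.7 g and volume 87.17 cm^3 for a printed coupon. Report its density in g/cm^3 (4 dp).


rho = 1012.7 / 87.17 = 11.6175 g/cm^3


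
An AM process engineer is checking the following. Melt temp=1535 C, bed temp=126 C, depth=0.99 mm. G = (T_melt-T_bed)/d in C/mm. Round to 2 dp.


G = (1535-126)/0.99 = 1423.23 C/mm


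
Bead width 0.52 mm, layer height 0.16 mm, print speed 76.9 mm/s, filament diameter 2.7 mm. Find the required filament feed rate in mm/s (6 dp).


Q = 0.52 * 0.16 * 76.9 = 6.39808 mm^3/s
A_fil = pi*(2.7/2)^2 = 5.72555261 mm^2
v_feed = 6.39808 / 5.72555261 = 1.117461 mm/s


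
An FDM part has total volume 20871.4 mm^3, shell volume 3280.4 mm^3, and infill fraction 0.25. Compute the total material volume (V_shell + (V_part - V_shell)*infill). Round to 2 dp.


V_infill = (20871.4 - 3280.4) * 0.25 = 4397.75
V_total = 3280.4 + 4397.75 = 7678.15 mm^3


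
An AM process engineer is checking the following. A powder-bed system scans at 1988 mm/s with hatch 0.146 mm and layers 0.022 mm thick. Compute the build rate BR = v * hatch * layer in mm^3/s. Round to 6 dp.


Rate = 1988 * 0.146 * 0.022 = 6.385456 mm^3/s


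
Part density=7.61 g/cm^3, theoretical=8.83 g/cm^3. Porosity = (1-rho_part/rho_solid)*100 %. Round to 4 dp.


Porosity = (1-7.61/8.83)*100 = 13.8165 %


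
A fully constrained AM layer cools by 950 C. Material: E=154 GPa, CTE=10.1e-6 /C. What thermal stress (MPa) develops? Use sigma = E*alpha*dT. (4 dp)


sigma = 154*1000 * 10.1e-6 * 950 = 1477.63 MPa


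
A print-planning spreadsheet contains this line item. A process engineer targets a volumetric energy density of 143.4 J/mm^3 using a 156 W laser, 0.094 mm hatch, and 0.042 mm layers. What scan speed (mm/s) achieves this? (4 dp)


v = 156 / (143.4*0.094*0.042) = 275.5487 mm/s


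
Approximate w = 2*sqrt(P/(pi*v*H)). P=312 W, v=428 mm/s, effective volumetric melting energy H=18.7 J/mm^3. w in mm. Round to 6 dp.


w = 2*sqrt(312/(pi*428*18.7)) = 0.222787 mm


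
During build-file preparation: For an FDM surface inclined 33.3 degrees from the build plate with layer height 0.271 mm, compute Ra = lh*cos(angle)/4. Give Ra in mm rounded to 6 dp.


Ra = 0.271 * cos(33.3) / 4 = 0.056626 mm


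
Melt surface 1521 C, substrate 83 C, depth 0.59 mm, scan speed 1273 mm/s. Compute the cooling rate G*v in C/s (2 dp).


G = (1521-83)/0.59 = 2437.28813559 C/mm
CR = 2437.28813559 * 1273 = 3102667.8 C/s


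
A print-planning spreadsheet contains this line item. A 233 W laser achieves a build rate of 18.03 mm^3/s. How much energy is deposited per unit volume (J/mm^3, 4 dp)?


SE = 233 / 18.03 = 12.9229 J/mm^3


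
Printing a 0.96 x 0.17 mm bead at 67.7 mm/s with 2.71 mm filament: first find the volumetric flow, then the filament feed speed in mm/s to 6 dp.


Q = 0.96 * 0.17 * 67.7 = 11.04864 mm^3/s
A_fil = pi*(2.71/2)^2 = 5.76804265 mm^2
v_feed = 11.04864 / 5.76804265 = 1.915492 mm/s


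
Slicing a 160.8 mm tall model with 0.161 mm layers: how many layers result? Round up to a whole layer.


Layers = ceil(160.8/0.161) = 999


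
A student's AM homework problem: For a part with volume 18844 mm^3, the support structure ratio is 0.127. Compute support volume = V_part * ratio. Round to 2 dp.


V_support = 18844 * 0.127 = 2393.19 mm^3


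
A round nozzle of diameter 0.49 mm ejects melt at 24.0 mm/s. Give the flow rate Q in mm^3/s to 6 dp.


A = pi*(0.49/2)^2 = 0.1885741 mm^2
Q = 0.1885741 * 24.0 = 4.525778 mm^3/s


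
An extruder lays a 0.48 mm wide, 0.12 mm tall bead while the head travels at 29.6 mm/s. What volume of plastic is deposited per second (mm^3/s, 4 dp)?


Rate = 0.48 * 0.12 * 29.6 = 1.705 mm^3/s


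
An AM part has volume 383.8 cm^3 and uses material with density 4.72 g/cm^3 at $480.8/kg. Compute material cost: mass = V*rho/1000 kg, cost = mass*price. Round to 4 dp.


Mass = 383.8*4.72/1000 = 1.811536 kg
Cost = 1.811536 * 480.8 = 870.9865 $


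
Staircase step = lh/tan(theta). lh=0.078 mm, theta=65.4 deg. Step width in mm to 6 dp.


step = 0.078 / tan(65.4) = 0.035711 mm


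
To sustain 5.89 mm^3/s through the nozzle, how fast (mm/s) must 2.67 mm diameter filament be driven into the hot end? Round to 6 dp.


A = pi*(2.67/2)^2 = 5.599025
v = 5.89 / 5.599025 = 1.051969 mm/s


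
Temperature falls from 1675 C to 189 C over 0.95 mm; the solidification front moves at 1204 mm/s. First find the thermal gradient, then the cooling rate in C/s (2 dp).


G = (1675-189)/0.95 = 1564.21052632 C/mm
CR = 1564.21052632 * 1204 = 1883309.47 C/s


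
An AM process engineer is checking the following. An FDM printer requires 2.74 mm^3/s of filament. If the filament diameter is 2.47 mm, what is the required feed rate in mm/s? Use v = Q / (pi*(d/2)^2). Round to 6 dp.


A = pi*(2.47/2)^2 = 4.791636
v = 2.74 / 4.791636 = 0.57183 mm/s


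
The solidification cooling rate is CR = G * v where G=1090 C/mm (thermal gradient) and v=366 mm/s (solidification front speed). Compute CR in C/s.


CR = 1090 * 366 = 398940 C/s


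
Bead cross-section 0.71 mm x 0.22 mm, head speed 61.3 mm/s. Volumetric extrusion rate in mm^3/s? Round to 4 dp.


Rate = 0.71 * 0.22 * 61.3 = 9.5751 mm^3/s


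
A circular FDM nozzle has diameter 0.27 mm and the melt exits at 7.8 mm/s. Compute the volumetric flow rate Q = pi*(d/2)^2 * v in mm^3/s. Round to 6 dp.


A = pi*(0.27/2)^2 = 0.05725553 mm^2
Q = 0.05725553 * 7.8 = 0.446593 mm^3/s


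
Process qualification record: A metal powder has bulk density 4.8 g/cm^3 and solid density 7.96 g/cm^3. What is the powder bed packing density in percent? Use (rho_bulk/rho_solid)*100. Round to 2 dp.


Packing = (4.8/7.96)*100 = 60.3 %


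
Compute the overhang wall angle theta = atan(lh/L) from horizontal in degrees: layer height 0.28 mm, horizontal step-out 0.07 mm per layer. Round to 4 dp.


angle = atan(0.28/0.07) = 75.9638 degrees


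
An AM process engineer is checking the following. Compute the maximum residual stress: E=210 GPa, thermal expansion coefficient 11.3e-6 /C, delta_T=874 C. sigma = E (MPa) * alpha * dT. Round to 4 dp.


sigma = 210*1000 * 11.3e-6 * 874 = 2074.002 MPa


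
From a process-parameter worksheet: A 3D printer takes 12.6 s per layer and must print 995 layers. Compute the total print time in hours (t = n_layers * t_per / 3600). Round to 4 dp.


t = 995 * 12.6 / 3600 = 3.4825 hrs


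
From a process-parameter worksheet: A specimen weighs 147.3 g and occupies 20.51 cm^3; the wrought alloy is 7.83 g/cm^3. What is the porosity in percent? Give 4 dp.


rho_part = 147.3 / 20.51 = 7.18186251 g/cm^3
Porosity = (1 - 7.18186251/7.83)*100 = 8.2776 %


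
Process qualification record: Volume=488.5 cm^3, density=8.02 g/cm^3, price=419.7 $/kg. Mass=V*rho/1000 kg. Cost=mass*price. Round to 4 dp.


Mass = 488.5*8.02/1000 = 3.91777 kg
Cost = 3.91777 * 419.7 = 1644.2881 $


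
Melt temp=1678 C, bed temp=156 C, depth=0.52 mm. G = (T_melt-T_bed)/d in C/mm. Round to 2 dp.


G = (1678-156)/0.52 = 2926.92 C/mm


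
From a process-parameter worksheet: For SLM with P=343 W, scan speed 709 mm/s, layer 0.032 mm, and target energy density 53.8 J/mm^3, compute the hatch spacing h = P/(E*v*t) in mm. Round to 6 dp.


h = 343 / (53.8*709*0.032) = 0.281006 mm


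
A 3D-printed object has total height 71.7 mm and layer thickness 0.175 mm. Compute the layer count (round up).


Layers = ceil(71.7/0.175) = 410


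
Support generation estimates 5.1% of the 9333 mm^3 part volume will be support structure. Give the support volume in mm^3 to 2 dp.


V_support = 9333 * 0.051 = 475.98 mm^3


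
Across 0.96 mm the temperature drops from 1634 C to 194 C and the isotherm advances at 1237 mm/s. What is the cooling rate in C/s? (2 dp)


G = (1634-194)/0.96 = 1500.0 C/mm
CR = 1500.0 * 1237 = 1855500.0 C/s


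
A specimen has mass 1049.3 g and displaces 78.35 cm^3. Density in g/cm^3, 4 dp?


rho = 1049.3 / 78.35 = 13.3925 g/cm^3


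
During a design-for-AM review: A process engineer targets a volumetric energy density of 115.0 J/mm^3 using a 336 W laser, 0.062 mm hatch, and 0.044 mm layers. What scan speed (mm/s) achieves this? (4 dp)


v = 336 / (115.0*0.062*0.044) = 1071.0187 mm/s


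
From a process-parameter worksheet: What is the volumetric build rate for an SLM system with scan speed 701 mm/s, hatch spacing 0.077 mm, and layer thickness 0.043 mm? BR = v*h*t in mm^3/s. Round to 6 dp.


Rate = 701 * 0.077 * 0.043 = 2.321011 mm^3/s


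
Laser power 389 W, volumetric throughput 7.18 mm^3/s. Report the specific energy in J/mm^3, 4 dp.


SE = 389 / 7.18 = 54.1783 J/mm^3


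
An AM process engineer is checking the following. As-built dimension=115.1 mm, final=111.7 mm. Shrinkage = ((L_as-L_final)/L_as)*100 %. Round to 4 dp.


Shrinkage = ((115.1-111.7)/115.1)*100 = 2.954 %


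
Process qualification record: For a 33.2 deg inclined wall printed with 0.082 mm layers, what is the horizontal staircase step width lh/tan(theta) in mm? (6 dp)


step = 0.082 / tan(33.2) = 0.125309 mm


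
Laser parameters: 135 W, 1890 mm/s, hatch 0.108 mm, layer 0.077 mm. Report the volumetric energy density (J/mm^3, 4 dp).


E = 135 / (1890*0.108*0.077) = 8.5893 J/mm^3


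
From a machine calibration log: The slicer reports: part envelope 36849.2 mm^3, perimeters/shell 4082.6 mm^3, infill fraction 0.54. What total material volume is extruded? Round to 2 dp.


V_infill = (36849.2 - 4082.6) * 0.54 = 17693.96
V_total = 4082.6 + 17693.96 = 21776.56 mm^3


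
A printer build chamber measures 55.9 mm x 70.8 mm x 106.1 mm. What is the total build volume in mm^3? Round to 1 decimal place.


V = 55.9 * 70.8 * 106.1 = 419914.1 mm^3


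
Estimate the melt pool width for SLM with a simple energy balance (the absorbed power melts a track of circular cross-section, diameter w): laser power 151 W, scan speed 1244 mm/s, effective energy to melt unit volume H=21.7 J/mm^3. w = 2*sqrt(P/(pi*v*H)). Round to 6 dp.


w = 2*sqrt(151/(pi*1244*21.7)) = 0.084392 mm


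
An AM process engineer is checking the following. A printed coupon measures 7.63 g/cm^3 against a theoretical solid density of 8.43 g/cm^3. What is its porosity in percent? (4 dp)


Porosity = (1-7.63/8.43)*100 = 9.4899 %


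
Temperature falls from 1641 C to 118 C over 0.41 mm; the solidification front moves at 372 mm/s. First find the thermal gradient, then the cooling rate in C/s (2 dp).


G = (1641-118)/0.41 = 3714.63414634 C/mm
CR = 3714.63414634 * 372 = 1381843.9 C/s


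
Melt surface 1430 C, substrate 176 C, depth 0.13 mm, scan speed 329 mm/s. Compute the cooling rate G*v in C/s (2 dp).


G = (1430-176)/0.13 = 9646.15384615 C/mm
CR = 9646.15384615 * 329 = 3173584.62 C/s


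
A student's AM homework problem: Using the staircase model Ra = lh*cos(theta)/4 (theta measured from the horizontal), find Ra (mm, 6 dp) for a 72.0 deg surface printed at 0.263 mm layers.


Ra = 0.263 * cos(72.0) / 4 = 0.020318 mm


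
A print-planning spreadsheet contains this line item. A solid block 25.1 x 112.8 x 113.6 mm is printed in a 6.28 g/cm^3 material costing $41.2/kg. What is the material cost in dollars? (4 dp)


V = 25.1 * 112.8 * 113.6 = 321633.408 mm^3 = 321.633408 cm^3
Mass = 321.633408 * 6.28 / 1000 = 2.0198578 kg
Cost = 2.0198578 * 41.2 = 83.2181 $


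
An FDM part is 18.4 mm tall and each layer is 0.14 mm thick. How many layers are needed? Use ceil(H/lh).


Layers = ceil(18.4/0.14) = 132


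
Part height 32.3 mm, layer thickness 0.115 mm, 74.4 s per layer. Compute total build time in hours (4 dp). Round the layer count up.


Layers = ceil(32.3/0.115) = 281
t = 281 * 74.4 / 3600 = 5.8073 hrs


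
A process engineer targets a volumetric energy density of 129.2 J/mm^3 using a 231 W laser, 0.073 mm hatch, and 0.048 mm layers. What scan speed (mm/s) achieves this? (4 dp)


v = 231 / (129.2*0.073*0.048) = 510.2528 mm/s


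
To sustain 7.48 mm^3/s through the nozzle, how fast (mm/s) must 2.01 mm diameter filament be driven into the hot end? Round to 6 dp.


A = pi*(2.01/2)^2 = 3.173087
v = 7.48 / 3.173087 = 2.357326 mm/s


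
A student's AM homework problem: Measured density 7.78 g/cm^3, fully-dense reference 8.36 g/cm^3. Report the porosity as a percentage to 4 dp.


Porosity = (1-7.78/8.36)*100 = 6.9378 %


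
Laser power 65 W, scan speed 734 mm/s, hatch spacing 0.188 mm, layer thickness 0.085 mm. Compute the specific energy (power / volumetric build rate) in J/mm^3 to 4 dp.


Build rate = 734 * 0.188 * 0.085 = 11.72932 mm^3/s
SE = 65 / 11.72932 = 5.5417 J/mm^3


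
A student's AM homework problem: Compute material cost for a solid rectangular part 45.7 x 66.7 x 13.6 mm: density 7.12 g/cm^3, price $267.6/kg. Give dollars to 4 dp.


V = 45.7 * 66.7 * 13.6 = 41455.384 mm^3 = 41.455384 cm^3
Mass = 41.455384 * 7.12 / 1000 = 0.29516233 kg
Cost = 0.29516233 * 267.6 = 78.9854 $


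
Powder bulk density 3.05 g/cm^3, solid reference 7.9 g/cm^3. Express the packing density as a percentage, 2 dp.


Packing = (3.05/7.9)*100 = 38.61 %


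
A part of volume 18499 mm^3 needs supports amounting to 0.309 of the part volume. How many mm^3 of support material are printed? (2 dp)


V_support = 18499 * 0.309 = 5716.19 mm^3


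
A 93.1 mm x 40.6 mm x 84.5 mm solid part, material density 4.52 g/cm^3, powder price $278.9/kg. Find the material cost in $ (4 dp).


V = 93.1 * 40.6 * 84.5 = 319398.17 mm^3 = 319.39817 cm^3
Mass = 319.39817 * 4.52 / 1000 = 1.44367973 kg
Cost = 1.44367973 * 278.9 = 402.6423 $


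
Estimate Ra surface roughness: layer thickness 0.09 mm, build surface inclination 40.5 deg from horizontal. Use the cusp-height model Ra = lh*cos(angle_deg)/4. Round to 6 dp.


Ra = 0.09 * cos(40.5) / 4 = 0.017109 mm


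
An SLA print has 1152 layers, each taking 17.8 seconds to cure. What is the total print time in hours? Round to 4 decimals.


t = 1152 * 17.8 / 3600 = 5.696 hrs


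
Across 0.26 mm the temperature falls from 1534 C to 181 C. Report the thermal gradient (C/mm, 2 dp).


G = (1534-181)/0.26 = 5203.85 C/mm


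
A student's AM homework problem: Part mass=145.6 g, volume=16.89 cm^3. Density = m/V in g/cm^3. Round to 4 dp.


rho = 145.6 / 16.89 = 8.6205 g/cm^3


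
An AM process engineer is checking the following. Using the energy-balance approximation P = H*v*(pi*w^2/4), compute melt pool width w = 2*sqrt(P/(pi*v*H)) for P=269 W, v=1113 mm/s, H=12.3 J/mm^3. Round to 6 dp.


w = 2*sqrt(269/(pi*1113*12.3)) = 0.158173 mm


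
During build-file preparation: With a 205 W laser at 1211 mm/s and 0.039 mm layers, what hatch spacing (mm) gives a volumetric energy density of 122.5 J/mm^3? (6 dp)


h = 205 / (122.5*1211*0.039) = 0.035433 mm


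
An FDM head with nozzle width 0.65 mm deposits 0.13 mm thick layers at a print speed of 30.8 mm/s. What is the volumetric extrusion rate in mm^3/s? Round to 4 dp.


Rate = 0.65 * 0.13 * 30.8 = 2.6026 mm^3/s


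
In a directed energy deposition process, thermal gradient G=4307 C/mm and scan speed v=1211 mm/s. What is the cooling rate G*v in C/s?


CR = 4307 * 1211 = 5215777 C/s


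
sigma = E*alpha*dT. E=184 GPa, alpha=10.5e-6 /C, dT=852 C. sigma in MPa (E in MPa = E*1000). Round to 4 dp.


sigma = 184*1000 * 10.5e-6 * 852 = 1646.064 MPa


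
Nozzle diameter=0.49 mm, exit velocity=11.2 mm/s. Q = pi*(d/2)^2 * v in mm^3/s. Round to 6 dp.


A = pi*(0.49/2)^2 = 0.1885741 mm^2
Q = 0.1885741 * 11.2 = 2.11203 mm^3/s


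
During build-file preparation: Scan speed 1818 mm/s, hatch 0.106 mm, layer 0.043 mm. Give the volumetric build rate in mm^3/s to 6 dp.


Rate = 1818 * 0.106 * 0.043 = 8.286444 mm^3/s


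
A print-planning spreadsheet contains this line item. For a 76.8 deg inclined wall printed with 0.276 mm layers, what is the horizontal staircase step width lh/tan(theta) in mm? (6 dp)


step = 0.276 / tan(76.8) = 0.064735 mm


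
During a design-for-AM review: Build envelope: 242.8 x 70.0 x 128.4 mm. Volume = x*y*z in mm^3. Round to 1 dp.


V = 242.8 * 70.0 * 128.4 = 2182286.4 mm^3


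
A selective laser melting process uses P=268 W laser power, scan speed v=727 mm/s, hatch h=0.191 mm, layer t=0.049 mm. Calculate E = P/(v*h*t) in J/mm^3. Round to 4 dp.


E = 268 / (727*0.191*0.049) = 39.3886 J/mm^3


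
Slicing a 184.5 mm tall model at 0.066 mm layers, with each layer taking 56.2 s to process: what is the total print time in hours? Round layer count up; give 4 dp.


Layers = ceil(184.5/0.066) = 2796
t = 2796 * 56.2 / 3600 = 43.6487 hrs


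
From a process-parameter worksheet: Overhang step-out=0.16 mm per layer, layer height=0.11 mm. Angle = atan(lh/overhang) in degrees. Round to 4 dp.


angle = atan(0.11/0.16) = 34.5085 degrees


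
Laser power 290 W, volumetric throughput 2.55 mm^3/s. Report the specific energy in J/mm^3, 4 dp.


SE = 290 / 2.55 = 113.7255 J/mm^3


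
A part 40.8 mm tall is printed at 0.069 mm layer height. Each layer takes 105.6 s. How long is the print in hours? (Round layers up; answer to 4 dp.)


Layers = ceil(40.8/0.069) = 592
t = 592 * 105.6 / 3600 = 17.3653 hrs


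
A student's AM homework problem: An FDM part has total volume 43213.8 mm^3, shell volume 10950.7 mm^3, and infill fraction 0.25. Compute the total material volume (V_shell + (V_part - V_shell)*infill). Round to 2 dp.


V_infill = (43213.8 - 10950.7) * 0.25 = 8065.78
V_total = 10950.7 + 8065.78 = 19016.48 mm^3


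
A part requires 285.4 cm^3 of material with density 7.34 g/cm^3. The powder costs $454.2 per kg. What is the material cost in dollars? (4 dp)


Mass = 285.4*7.34/1000 = 2.094836 kg
Cost = 2.094836 * 454.2 = 951.4745 $


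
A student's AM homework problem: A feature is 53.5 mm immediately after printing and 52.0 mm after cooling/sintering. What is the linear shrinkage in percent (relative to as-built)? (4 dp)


Shrinkage = ((53.5-52.0)/53.5)*100 = 2.8037 %


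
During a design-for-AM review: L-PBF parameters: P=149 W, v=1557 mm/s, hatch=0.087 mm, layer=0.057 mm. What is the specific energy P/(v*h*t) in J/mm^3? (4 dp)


Build rate = 1557 * 0.087 * 0.057 = 7.721163 mm^3/s
SE = 149 / 7.721163 = 19.2976 J/mm^3


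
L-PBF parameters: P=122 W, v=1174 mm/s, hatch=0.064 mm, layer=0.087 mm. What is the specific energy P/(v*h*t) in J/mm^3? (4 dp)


Build rate = 1174 * 0.064 * 0.087 = 6.536832 mm^3/s
SE = 122 / 6.536832 = 18.6635 J/mm^3


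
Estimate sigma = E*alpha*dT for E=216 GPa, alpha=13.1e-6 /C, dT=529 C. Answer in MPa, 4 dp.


sigma = 216*1000 * 13.1e-6 * 529 = 1496.8584 MPa


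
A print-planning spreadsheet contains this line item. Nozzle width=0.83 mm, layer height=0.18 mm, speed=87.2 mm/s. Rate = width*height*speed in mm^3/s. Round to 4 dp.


Rate = 0.83 * 0.18 * 87.2 = 13.0277 mm^3/s


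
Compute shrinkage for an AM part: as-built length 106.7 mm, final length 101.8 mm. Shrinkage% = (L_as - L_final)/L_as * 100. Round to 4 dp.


Shrinkage = ((106.7-101.8)/106.7)*100 = 4.5923 %


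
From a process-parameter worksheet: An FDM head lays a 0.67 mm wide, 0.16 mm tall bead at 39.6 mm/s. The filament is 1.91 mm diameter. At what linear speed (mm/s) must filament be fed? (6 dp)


Q = 0.67 * 0.16 * 39.6 = 4.24512 mm^3/s
A_fil = pi*(1.91/2)^2 = 2.86521104 mm^2
v_feed = 4.24512 / 2.86521104 = 1.481608 mm/s


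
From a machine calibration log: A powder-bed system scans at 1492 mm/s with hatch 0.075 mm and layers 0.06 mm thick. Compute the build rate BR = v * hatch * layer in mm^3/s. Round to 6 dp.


Rate = 1492 * 0.075 * 0.06 = 6.714 mm^3/s


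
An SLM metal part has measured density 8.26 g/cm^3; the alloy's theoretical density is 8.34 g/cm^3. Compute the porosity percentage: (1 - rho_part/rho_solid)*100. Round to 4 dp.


Porosity = (1-8.26/8.34)*100 = 0.9592 %


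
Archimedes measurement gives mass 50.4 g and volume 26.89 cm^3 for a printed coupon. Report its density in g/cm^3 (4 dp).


rho = 50.4 / 26.89 = 1.8743 g/cm^3


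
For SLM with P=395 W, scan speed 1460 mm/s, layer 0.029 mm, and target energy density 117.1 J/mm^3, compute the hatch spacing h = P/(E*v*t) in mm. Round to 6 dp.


h = 395 / (117.1*1460*0.029) = 0.079669 mm


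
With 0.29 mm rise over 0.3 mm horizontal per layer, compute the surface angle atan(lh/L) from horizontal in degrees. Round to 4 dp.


angle = atan(0.29/0.3) = 44.029 degrees


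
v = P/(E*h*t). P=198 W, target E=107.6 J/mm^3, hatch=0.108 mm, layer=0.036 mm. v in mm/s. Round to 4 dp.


v = 198 / (107.6*0.108*0.036) = 473.2893 mm/s


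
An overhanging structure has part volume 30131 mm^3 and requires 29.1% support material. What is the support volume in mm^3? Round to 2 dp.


V_support = 30131 * 0.291 = 8768.12 mm^3


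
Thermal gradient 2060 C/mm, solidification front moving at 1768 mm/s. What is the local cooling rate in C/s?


CR = 2060 * 1768 = 3642080 C/s


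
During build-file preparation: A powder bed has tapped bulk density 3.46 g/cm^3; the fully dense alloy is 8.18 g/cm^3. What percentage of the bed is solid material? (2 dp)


Packing = (3.46/8.18)*100 = 42.3 %


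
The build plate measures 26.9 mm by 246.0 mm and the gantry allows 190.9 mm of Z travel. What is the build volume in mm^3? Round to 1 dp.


V = 26.9 * 246.0 * 190.9 = 1263261.7 mm^3


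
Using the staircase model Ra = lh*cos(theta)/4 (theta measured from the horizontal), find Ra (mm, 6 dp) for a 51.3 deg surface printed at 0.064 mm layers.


Ra = 0.064 * cos(51.3) / 4 = 0.010004 mm


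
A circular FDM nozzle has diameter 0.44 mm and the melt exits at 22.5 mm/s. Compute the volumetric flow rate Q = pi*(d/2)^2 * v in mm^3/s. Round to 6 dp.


A = pi*(0.44/2)^2 = 0.15205308 mm^2
Q = 0.15205308 * 22.5 = 3.421194 mm^3/s


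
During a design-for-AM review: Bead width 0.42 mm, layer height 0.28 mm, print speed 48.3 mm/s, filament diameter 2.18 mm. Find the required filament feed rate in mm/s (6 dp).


Q = 0.42 * 0.28 * 48.3 = 5.68008 mm^3/s
A_fil = pi*(2.18/2)^2 = 3.73252623 mm^2
v_feed = 5.68008 / 3.73252623 = 1.521779 mm/s


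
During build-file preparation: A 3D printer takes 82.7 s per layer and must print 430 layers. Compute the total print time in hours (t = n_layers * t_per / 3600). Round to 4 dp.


t = 430 * 82.7 / 3600 = 9.8781 hrs


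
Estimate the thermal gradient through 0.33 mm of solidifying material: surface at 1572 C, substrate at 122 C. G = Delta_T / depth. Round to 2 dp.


G = (1572-122)/0.33 = 4393.94 C/mm


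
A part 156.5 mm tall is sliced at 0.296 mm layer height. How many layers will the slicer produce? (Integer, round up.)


Layers = ceil(156.5/0.296) = 529


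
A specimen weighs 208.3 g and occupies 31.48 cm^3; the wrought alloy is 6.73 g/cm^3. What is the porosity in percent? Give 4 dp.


rho_part = 208.3 / 31.48 = 6.61689962 g/cm^3
Porosity = (1 - 6.61689962/6.73)*100 = 1.6805 %


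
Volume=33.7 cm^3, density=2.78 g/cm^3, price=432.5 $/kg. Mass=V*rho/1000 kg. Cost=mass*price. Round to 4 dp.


Mass = 33.7*2.78/1000 = 0.093686 kg
Cost = 0.093686 * 432.5 = 40.5192 $


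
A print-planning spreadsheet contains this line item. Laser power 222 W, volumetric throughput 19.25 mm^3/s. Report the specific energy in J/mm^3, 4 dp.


SE = 222 / 19.25 = 11.5325 J/mm^3


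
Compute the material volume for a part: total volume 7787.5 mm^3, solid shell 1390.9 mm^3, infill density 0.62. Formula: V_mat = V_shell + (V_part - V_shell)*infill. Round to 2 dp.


V_infill = (7787.5 - 1390.9) * 0.62 = 3965.89
V_total = 1390.9 + 3965.89 = 5356.79 mm^3


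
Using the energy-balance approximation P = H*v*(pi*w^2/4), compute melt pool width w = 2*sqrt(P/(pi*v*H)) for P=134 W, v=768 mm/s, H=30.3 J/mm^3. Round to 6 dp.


w = 2*sqrt(134/(pi*768*30.3)) = 0.085626 mm


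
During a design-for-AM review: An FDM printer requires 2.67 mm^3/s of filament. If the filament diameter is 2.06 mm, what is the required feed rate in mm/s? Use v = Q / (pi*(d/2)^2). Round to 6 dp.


A = pi*(2.06/2)^2 = 3.332916
v = 2.67 / 3.332916 = 0.8011 mm/s


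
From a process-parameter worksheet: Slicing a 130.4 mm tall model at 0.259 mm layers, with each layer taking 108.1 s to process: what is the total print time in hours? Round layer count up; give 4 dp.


Layers = ceil(130.4/0.259) = 504
t = 504 * 108.1 / 3600 = 15.134 hrs


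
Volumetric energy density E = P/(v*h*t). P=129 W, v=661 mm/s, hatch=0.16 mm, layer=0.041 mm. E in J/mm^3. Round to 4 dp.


E = 129 / (661*0.16*0.041) = 29.7498 J/mm^3


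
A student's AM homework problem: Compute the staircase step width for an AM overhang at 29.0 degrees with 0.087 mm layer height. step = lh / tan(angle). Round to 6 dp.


step = 0.087 / tan(29.0) = 0.156952 mm


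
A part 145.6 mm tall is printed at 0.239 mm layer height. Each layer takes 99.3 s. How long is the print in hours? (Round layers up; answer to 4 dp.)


Layers = ceil(145.6/0.239) = 610
t = 610 * 99.3 / 3600 = 16.8258 hrs


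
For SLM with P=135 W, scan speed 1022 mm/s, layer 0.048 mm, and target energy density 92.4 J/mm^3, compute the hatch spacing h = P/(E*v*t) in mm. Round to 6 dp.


h = 135 / (92.4*1022*0.048) = 0.029783 mm


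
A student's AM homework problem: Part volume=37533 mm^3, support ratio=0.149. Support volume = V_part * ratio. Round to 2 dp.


V_support = 37533 * 0.149 = 5592.42 mm^3


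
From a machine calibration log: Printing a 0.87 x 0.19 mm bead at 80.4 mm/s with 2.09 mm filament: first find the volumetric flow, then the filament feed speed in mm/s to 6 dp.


Q = 0.87 * 0.19 * 80.4 = 13.29012 mm^3/s
A_fil = pi*(2.09/2)^2 = 3.43069772 mm^2
v_feed = 13.29012 / 3.43069772 = 3.873883 mm/s


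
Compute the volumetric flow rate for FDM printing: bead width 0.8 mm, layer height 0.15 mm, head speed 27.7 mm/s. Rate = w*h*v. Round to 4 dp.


Rate = 0.8 * 0.15 * 27.7 = 3.324 mm^3/s


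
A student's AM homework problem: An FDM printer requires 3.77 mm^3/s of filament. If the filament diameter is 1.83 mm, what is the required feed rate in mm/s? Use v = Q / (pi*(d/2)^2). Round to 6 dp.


A = pi*(1.83/2)^2 = 2.63022
v = 3.77 / 2.63022 = 1.43334 mm/s


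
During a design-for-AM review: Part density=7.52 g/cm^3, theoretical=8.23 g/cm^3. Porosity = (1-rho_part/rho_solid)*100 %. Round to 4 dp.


Porosity = (1-7.52/8.23)*100 = 8.627 %


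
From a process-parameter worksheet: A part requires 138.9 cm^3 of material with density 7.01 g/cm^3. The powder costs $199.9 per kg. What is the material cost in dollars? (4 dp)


Mass = 138.9*7.01/1000 = 0.973689 kg
Cost = 0.973689 * 199.9 = 194.6404 $


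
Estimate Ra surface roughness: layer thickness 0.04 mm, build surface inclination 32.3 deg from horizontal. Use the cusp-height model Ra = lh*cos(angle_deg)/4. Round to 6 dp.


Ra = 0.04 * cos(32.3) / 4 = 0.008453 mm


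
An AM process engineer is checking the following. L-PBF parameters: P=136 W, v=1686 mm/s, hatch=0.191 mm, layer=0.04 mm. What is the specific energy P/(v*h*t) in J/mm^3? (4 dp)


Build rate = 1686 * 0.191 * 0.04 = 12.88104 mm^3/s
SE = 136 / 12.88104 = 10.5582 J/mm^3


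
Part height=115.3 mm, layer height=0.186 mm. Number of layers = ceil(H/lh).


Layers = ceil(115.3/0.186) = 620


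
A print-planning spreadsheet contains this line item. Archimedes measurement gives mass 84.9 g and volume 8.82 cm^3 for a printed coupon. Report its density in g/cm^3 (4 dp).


rho = 84.9 / 8.82 = 9.6259 g/cm^3


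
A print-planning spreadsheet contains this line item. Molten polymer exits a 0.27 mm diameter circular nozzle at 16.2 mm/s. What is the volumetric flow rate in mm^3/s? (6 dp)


A = pi*(0.27/2)^2 = 0.05725553 mm^2
Q = 0.05725553 * 16.2 = 0.92754 mm^3/s


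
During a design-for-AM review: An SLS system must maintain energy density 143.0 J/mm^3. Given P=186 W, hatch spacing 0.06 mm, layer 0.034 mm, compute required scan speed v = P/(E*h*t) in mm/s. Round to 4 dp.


v = 186 / (143.0*0.06*0.034) = 637.5977 mm/s


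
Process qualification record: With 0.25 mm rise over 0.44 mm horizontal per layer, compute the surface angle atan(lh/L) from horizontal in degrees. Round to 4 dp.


angle = atan(0.25/0.44) = 29.6045 degrees


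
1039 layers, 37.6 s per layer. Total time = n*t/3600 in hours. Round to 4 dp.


t = 1039 * 37.6 / 3600 = 10.8518 hrs


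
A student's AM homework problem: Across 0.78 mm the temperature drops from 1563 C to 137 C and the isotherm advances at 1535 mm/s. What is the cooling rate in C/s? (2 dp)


G = (1563-137)/0.78 = 1828.20512821 C/mm
CR = 1828.20512821 * 1535 = 2806294.87 C/s


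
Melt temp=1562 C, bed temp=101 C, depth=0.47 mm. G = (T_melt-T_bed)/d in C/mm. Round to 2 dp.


G = (1562-101)/0.47 = 3108.51 C/mm


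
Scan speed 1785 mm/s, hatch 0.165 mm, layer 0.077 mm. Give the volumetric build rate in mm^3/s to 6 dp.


Rate = 1785 * 0.165 * 0.077 = 22.678425 mm^3/s


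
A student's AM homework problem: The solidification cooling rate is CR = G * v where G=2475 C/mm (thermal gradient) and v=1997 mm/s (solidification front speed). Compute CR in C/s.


CR = 2475 * 1997 = 4942575 C/s


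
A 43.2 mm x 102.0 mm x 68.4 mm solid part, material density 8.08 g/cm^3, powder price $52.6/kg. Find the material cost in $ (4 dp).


V = 43.2 * 102.0 * 68.4 = 301397.76 mm^3 = 301.39776 cm^3
Mass = 301.39776 * 8.08 / 1000 = 2.4352939 kg
Cost = 2.4352939 * 52.6 = 128.0965 $


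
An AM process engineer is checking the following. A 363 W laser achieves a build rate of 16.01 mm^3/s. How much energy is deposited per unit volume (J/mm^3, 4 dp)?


SE = 363 / 16.01 = 22.6733 J/mm^3


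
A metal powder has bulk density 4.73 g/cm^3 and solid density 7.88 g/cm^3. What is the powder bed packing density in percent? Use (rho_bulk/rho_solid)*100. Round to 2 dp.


Packing = (4.73/7.88)*100 = 60.03 %


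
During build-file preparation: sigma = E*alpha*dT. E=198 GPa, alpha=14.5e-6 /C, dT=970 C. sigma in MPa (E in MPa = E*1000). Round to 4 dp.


sigma = 198*1000 * 14.5e-6 * 970 = 2784.87 MPa


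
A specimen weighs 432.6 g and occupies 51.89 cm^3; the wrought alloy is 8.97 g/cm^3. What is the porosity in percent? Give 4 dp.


rho_part = 432.6 / 51.89 = 8.33686645 g/cm^3
Porosity = (1 - 8.33686645/8.97)*100 = 7.0583 %


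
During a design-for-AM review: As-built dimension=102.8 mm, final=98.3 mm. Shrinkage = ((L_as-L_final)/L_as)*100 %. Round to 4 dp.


Shrinkage = ((102.8-98.3)/102.8)*100 = 4.3774 %


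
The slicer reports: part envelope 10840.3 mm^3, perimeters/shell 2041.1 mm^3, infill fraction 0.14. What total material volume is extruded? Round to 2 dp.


V_infill = (10840.3 - 2041.1) * 0.14 = 1231.89
V_total = 2041.1 + 1231.89 = 3272.99 mm^3


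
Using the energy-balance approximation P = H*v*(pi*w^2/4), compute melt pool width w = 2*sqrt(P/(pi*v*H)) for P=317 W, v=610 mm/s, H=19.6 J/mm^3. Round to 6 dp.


w = 2*sqrt(317/(pi*610*19.6)) = 0.183735 mm


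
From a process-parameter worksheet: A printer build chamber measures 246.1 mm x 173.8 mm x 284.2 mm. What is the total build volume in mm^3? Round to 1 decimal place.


V = 246.1 * 173.8 * 284.2 = 12155853.6 mm^3


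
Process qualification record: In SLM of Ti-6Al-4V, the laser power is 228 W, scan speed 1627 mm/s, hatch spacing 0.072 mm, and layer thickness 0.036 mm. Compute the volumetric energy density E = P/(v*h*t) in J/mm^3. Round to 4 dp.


E = 228 / (1627*0.072*0.036) = 54.0645 J/mm^3


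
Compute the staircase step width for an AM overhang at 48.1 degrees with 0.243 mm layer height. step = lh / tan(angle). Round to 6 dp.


step = 0.243 / tan(48.1) = 0.218031 mm


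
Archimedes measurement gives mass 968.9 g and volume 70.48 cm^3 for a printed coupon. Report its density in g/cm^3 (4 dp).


rho = 968.9 / 70.48 = 13.7472 g/cm^3


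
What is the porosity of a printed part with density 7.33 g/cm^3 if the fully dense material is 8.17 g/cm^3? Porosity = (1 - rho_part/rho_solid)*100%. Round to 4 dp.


Porosity = (1-7.33/8.17)*100 = 10.2815 %


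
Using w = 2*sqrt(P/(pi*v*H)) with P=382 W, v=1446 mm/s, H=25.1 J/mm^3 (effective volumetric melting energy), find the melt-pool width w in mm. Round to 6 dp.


w = 2*sqrt(382/(pi*1446*25.1)) = 0.115762 mm


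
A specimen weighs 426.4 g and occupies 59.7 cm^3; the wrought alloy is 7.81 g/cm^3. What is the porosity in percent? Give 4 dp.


rho_part = 426.4 / 59.7 = 7.14237856 g/cm^3
Porosity = (1 - 7.14237856/7.81)*100 = 8.5483 %


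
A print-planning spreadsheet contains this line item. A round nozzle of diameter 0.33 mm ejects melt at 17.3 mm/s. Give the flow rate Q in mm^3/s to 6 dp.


A = pi*(0.33/2)^2 = 0.08552986 mm^2
Q = 0.08552986 * 17.3 = 1.479667 mm^3/s


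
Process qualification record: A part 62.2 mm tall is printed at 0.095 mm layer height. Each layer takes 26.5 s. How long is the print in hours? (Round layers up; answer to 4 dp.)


Layers = ceil(62.2/0.095) = 655
t = 655 * 26.5 / 3600 = 4.8215 hrs
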